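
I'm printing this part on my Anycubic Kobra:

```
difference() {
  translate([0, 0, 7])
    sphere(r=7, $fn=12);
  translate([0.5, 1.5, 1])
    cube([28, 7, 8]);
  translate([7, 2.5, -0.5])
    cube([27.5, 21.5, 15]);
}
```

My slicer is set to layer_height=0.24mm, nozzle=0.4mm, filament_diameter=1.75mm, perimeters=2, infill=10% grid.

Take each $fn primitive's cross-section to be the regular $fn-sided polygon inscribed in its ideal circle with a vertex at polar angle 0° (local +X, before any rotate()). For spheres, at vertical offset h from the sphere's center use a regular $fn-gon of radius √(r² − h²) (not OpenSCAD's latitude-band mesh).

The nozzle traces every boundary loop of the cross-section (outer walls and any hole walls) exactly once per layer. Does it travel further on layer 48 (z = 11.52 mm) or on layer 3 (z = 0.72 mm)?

Layer 48 (z = 11.52): the sphere: section is a regular 12-gon, circumradius = √(r²−h²) = √(7²−4.52²) = 5.345 (perimeter = 2·12·5.345·sin(180°/12) = 33.20 mm); the cube at (0.5, 1.5) is absent (z outside [1, 9]); the cube at (7, 2.5) (footprint 27.5×21.5) is included at this height (perimeter 98.00 mm); After the difference (first − rest): starting from the r=7 sphere, the 27.5×21.5 cube at (7, 2.5) misses the remaining region (no effect) — boundary = 33.20 mm. So its perimeter = 33.20 mm. Layer 3 (z = 0.72): the r=7 sphere slices to a regular 12-gon of circumradius 3.092 (√(r²−h²) with h=6.28 from center) (perimeter = 2·12·3.092·sin(180°/12) = 19.21 mm); the cube at (0.5, 1.5) does not reach this height (z outside [1, 9]); the cube at (7, 2.5) is present — its section is the full 27.5×21.5 rectangle (perimeter 98.00 mm); Taking the first minus the rest: starting from the r=7 sphere, the 27.5×21.5 cube at (7, 2.5) misses the remaining region (no effect) — boundary = 19.21 mm. So its perimeter = 19.21 mm. Layer 48 is larger (33.20 vs 19.21 mm).

layer 48 (z = 11.52 mm)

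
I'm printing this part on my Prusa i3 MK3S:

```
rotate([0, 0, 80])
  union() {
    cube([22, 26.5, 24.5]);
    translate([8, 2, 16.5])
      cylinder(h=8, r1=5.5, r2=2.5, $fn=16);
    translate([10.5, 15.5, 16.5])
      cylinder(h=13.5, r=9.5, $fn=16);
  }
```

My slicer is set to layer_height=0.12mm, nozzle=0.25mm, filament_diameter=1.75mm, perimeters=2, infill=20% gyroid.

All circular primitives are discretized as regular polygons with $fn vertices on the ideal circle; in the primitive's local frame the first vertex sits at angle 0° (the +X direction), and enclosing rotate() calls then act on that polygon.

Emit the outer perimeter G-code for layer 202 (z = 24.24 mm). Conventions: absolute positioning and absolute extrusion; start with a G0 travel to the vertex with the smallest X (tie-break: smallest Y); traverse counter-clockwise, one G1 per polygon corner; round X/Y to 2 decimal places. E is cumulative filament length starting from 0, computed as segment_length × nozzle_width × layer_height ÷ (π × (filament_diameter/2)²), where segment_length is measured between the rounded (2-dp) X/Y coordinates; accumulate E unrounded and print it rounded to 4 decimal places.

At z = 24.24 mm: the 22×26.5 cube contributes its full rectangle; the cone at (8, 2) contributes a regular 16-gon of circumradius 2.598 (interpolated between r1=5.5 and r2=2.5 at t=0.967); the r=9.5 cylinder at (10.5, 15.5) gives a regular 16-gon of circumradius 9.5 (constant along its height); Combining (union): the regions partially overlap (shared area 295.72 mm²), so overlapping operands fuse into one piece — 1 connected region; (whole slice rotated 80° about Z — lengths, areas and connectivity unchanged). The outline is a single polygon with 9 vertices. Extrusion per mm of travel: 0.25 × 0.12 / (π × 0.875²) = 0.012473. Accumulating E over each segment gives final E = 1.2135.

G0 X-26.10 Y4.60 Z24.24
G1 X0.00 Y0.00 E0.3306
G1 X1.11 Y6.31 E0.4105
G1 X1.61 Y6.83 E0.4195
G1 X1.98 Y7.77 E0.4321
G1 X1.96 Y8.79 E0.4448
G1 X1.67 Y9.45 E0.4538
G1 X3.82 Y21.67 E0.6085
G1 X-22.28 Y26.27 E0.9391
G1 X-26.10 Y4.60 E1.2135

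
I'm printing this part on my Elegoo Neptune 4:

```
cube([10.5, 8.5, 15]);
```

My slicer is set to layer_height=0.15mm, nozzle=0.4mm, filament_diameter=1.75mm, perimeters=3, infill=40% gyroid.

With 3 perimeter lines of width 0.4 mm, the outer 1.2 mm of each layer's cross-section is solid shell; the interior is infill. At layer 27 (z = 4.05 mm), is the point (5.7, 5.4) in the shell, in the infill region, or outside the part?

infill

At z = 4.05 mm: the 10.5×8.5 cube contributes its full rectangle. Overall, the cross-section is a single solid region. The nearest boundary edge runs (10.50, 8.50)→(0.00, 8.50); distance from the point to it = 3.10 mm. The point is inside the cross-section and 3.10 mm from the nearest boundary — more than the 1.2 mm shell width (3 × 0.4), so it's in the infill interior.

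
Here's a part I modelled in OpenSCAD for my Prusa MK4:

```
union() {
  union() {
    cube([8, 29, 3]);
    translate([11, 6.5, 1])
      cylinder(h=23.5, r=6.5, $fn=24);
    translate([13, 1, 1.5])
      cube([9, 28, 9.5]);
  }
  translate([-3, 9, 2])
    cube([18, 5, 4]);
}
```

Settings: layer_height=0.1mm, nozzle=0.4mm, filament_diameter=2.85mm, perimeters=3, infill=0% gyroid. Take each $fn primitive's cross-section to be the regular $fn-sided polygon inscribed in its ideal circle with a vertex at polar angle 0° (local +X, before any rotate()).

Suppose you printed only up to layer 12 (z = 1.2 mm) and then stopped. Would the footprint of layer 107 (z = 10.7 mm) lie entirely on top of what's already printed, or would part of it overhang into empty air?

Compare the two slices. At z = 1.2: the 8×29 cube contributes its full rectangle (area 232.00 mm²); the r=6.5 cylinder at (11, 6.5) gives a regular 24-gon of circumradius 6.5 (constant along its height) (area = (24/2)·6.500²·sin(360°/24) = 131.22 mm²); the cube at (13, 1) is absent (z outside [1.5, 11]); Taking the union: the regions partially overlap — summed areas 363.22 mm² minus the doubly-counted overlap 28.29 mm² gives 334.94 mm² — area = 334.94 mm²; the cube at (-3, 9) does not reach this height (z outside [2, 6]); Taking the union: only the result so far is present, so the union is just that shape — area = 334.94 mm². At z = 10.7: the cube is not intersected at this z (z outside [0, 3]); the cylinder at (11, 6.5): section is a regular 24-gon, circumradius r=6.5 (area = (24/2)·6.500²·sin(360°/24) = 131.22 mm²); the cube at (13, 1) is present — its section is the full 9×28 rectangle (area 252.00 mm²); Combining (union): the regions partially overlap — summed areas 383.22 mm² minus the doubly-counted overlap 39.67 mm² gives 343.55 mm² — area = 343.55 mm²; the cube at (-3, 9) is not intersected at this z (z outside [2, 6]); Merging all regions: only that combined region is present, so the union is just that shape — area = 343.55 mm². Checking containment: at z = 10.7 the cross-section extends beyond the z = 1.2 cross-section by about 212.33 mm².

part overhangs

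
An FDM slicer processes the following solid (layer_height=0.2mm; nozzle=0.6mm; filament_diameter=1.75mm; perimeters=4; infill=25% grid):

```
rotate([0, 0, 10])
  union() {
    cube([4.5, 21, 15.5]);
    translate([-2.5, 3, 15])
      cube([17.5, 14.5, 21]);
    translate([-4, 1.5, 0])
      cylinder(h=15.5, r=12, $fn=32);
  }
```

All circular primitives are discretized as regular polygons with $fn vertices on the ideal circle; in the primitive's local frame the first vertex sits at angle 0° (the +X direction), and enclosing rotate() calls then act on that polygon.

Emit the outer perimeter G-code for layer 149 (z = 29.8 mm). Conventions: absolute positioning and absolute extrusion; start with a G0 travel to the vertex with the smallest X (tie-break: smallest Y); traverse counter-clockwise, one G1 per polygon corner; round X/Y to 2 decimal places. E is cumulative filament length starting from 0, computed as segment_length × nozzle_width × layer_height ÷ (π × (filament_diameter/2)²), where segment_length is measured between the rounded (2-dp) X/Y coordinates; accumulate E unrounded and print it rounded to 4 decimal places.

At z = 29.8 mm: the cube does not reach this height (z outside [0, 15.5]); the 17.5×14.5 cube at (-2.5, 3) contributes its full rectangle; the cylinder at (-4, 1.5) does not reach this height (z outside [0, 15.5]); Combining (union): only the 17.5×14.5 cube at (-2.5, 3) is present, so the union is just that shape — 1 connected region; (rotated 10° about Z; rotation is an isometry so areas/perimeters/island counts are preserved). The outline is a single polygon with 4 vertices. Extrusion per mm of travel: 0.6 × 0.2 / (π × 0.875²) = 0.049890. Accumulating E over each segment gives final E = 3.1927.

G0 X-5.50 Y16.80 Z29.80
G1 X-2.98 Y2.52 E0.7234
G1 X14.25 Y5.56 E1.5963
G1 X11.73 Y19.84 E2.3198
G1 X-5.50 Y16.80 E3.1927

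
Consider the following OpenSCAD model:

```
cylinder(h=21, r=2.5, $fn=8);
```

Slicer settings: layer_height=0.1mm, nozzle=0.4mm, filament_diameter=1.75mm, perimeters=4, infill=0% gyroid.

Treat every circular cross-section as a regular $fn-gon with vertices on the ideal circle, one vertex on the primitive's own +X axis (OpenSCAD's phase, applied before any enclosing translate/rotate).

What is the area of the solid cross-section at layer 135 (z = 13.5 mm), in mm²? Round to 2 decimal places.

17.68 mm²

At z = 13.5 mm: the r=2.5 cylinder gives a regular 8-gon of circumradius 2.5 (constant along its height) (area = (8/2)·2.500²·sin(360°/8) = 17.68 mm²). Overall, the cross-section is a single solid region. Net area = 17.68 mm².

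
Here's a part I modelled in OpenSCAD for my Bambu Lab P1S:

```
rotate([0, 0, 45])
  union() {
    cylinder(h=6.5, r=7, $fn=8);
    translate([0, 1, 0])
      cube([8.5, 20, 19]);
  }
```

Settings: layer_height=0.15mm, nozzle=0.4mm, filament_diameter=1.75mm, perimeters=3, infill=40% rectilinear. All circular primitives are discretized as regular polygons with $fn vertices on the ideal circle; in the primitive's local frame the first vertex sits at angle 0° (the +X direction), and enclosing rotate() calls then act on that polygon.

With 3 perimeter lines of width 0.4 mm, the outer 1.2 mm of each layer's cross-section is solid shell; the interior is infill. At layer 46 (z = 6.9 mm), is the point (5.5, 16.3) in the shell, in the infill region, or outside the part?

outside

At z = 6.9 mm: the cylinder is not intersected at this z (z outside [0, 6.5]); the cube at (0, 1) is present — its section is the full 8.5×20 rectangle; Merging all regions: only the 8.5×20 cube at (0, 1) is present, so the union is just that shape — 1 connected region; (rotated 45° about Z; rotation is an isometry so areas/perimeters/island counts are preserved). Overall, the cross-section is a single solid region. Undo the 45° rotation: the query point maps to (15.415, 7.637) in the un-rotated model frame. The nearest boundary edge runs (8.50, 1.00)→(8.50, 21.00); distance from the point to it = 6.91 mm. The point is not inside any of the regions above, so it lies outside the cross-section (6.91 mm from the nearest boundary).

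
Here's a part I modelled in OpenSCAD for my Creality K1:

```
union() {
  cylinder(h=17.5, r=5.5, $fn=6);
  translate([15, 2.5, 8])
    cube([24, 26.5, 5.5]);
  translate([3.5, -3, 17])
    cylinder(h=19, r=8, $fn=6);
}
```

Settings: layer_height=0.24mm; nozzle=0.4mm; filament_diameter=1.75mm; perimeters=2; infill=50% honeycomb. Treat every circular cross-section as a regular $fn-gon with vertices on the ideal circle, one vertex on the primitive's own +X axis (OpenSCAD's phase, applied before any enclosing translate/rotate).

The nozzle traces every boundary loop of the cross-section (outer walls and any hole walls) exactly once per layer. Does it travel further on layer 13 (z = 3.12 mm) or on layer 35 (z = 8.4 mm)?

layer 35 (z = 8.4 mm)

Layer 13 (z = 3.12): the cylinder: section is a regular 6-gon, circumradius r=5.5 (perimeter = 2·6·5.500·sin(180°/6) = 33.00 mm); the cube at (15, 2.5) is absent (z outside [8, 13.5]); the cylinder at (3.5, -3) is absent (z outside [17, 36]); Merging all regions: only the r=5.5 cylinder is present, so the union is just that shape — boundary = 33.00 mm. So its perimeter = 33.00 mm. Layer 35 (z = 8.4): the r=5.5 cylinder gives a regular 6-gon of circumradius 5.5 (constant along its height) (perimeter = 2·6·5.500·sin(180°/6) = 33.00 mm); the cube at (15, 2.5) (footprint 24×26.5) is included at this height (perimeter 101.00 mm); the cylinder at (3.5, -3) is absent (z outside [17, 36]); Combining (union): the 2 present regions are separate (no shared area or edge), so areas and boundary lengths simply add and each stays a separate island — boundary = 134.00 mm. So its perimeter = 134.00 mm. Layer 35 is larger (134.00 vs 33.00 mm).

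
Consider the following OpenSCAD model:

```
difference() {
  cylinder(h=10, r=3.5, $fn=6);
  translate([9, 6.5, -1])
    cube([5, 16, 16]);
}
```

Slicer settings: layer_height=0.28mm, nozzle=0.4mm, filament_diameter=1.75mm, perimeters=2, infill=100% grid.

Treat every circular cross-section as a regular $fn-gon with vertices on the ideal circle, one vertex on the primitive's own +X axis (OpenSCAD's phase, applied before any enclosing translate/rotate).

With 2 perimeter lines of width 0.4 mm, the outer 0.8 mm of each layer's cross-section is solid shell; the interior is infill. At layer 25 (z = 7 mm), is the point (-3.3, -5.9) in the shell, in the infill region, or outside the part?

outside

At z = 7 mm: the r=3.5 cylinder contributes a regular 6-gon of circumradius 3.5; the cube at (9, 6.5) is present — its section is the full 5×16 rectangle; Taking the first minus the rest: starting from the r=3.5 cylinder, the 5×16 cube at (9, 6.5) misses the remaining region (no effect) — 1 connected region. Overall, the cross-section is a single solid region. The nearest boundary edge runs (-1.75, -3.03)→(-3.50, 0.00); distance from the point to it = 3.26 mm. The point is not inside any of the regions above, so it lies outside the cross-section (3.26 mm from the nearest boundary).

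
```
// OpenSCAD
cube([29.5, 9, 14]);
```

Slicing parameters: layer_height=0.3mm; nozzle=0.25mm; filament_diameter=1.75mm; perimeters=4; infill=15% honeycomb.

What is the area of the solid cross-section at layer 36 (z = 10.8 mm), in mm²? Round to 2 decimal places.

At z = 10.8 mm: the cube is present — its section is the full 29.5×9 rectangle (area 265.50 mm²). Overall, the cross-section is a single solid region. Net area = 265.50 mm².

265.50 mm²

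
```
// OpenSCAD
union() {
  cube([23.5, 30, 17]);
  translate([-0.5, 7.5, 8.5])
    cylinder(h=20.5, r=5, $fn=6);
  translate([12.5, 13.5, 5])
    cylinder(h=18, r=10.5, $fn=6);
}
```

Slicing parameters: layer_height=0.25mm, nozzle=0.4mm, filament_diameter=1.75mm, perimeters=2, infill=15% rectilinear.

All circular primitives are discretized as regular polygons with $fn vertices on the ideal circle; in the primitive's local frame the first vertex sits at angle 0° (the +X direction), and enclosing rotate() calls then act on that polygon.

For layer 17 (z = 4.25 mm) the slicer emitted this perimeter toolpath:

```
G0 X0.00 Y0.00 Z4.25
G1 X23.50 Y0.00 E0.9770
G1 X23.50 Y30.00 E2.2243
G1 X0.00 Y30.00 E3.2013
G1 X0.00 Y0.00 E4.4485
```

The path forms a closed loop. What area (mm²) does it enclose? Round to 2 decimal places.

Apply the shoelace formula to the sequence of (X, Y) vertices; enclosed area = 705.00 mm².

705.00 mm²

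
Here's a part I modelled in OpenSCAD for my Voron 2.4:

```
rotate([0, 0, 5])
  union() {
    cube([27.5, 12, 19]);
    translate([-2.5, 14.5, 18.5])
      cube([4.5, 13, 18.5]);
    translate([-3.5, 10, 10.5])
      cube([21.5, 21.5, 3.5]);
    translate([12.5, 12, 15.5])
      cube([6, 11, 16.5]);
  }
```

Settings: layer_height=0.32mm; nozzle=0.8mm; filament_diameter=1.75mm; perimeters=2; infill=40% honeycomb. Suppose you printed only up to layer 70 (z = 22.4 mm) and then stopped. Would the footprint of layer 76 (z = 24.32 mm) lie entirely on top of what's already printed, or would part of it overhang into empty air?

Compare the two slices. At z = 22.4: the cube is absent (z outside [0, 19]); the cube at (-2.5, 14.5) is present — its section is the full 4.5×13 rectangle (area 58.50 mm²); the cube at (-3.5, 10) does not reach this height (z outside [10.5, 14]); the cube at (12.5, 12) is present — its section is the full 6×11 rectangle (area 66.00 mm²); Combining (union): the 2 present regions are separate (no shared area or edge), so areas and boundary lengths simply add and each stays a separate island — area = 124.50 mm²; (rotated 5° about Z; rotation is an isometry so areas/perimeters/island counts are preserved). At z = 24.32: the cube does not reach this height (z outside [0, 19]); the cube at (-2.5, 14.5) (footprint 4.5×13) is included at this height (area 58.50 mm²); the cube at (-3.5, 10) is absent (z outside [10.5, 14]); the cube at (12.5, 12) (footprint 6×11) is included at this height (area 66.00 mm²); Combining (union): the 2 present regions are separate (no shared area or edge), so areas and boundary lengths simply add and each stays a separate island — area = 124.50 mm²; (rotated 5° about Z; rotation is an isometry so areas/perimeters/island counts are preserved). Checking containment: the cross-section at z = 24.32 is a subset of the cross-section at z = 22.4.

entirely on top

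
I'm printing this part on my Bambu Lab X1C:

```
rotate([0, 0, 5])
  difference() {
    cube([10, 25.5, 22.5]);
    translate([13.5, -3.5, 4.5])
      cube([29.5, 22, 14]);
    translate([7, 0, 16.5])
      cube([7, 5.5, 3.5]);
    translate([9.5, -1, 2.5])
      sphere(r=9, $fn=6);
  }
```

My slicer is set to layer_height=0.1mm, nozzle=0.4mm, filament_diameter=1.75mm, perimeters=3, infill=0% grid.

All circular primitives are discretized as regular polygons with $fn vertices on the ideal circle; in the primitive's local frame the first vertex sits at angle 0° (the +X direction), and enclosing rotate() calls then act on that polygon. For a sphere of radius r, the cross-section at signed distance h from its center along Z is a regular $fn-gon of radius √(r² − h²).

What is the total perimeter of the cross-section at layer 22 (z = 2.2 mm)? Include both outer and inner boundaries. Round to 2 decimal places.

At z = 2.2 mm: the cube is present — its section is the full 10×25.5 rectangle (perimeter 71.00 mm); the cube at (13.5, -3.5) does not reach this height (z outside [4.5, 18.5]); the cube at (7, 0) is not intersected at this z (z outside [16.5, 20]); the sphere at (9.5, -1): section is a regular 6-gon, circumradius = √(r²−h²) = √(9²−0.3²) = 8.995 (perimeter = 2·6·8.995·sin(180°/6) = 53.97 mm); Taking the first minus the rest: starting from the 10×25.5 cube, the r=9 sphere at (9.5, -1) partially overlaps it — only the 47.24 mm² overlap (of its 210.21 mm²) is removed, clipping the outline — boundary = 68.13 mm; (rotated 5° about Z; rotation is an isometry so areas/perimeters/island counts are preserved). Overall, the cross-section is a single solid region. Total boundary length (outer) = 68.13 mm.

68.13 mm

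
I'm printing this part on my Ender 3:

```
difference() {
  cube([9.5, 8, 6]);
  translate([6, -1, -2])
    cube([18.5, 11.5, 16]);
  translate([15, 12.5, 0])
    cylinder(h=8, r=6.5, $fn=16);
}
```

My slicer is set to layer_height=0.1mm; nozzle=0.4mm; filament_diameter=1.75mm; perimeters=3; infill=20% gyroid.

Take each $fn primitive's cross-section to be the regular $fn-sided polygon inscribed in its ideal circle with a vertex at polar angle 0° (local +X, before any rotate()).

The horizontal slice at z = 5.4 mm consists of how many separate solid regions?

At z = 5.4 mm: the cube (footprint 9.5×8) is included at this height; the cube at (6, -1) is present — its section is the full 18.5×11.5 rectangle; the r=6.5 cylinder at (15, 12.5) contributes a regular 16-gon of circumradius 6.5; After the difference (first − rest): starting from the 9.5×8 cube, the 18.5×11.5 cube at (6, -1) partially overlaps it — only the 28.00 mm² overlap (of its 212.75 mm²) is removed, clipping the outline; the r=6.5 cylinder at (15, 12.5) misses the remaining region (no effect) — 1 connected region. The result has 1 disconnected region.

1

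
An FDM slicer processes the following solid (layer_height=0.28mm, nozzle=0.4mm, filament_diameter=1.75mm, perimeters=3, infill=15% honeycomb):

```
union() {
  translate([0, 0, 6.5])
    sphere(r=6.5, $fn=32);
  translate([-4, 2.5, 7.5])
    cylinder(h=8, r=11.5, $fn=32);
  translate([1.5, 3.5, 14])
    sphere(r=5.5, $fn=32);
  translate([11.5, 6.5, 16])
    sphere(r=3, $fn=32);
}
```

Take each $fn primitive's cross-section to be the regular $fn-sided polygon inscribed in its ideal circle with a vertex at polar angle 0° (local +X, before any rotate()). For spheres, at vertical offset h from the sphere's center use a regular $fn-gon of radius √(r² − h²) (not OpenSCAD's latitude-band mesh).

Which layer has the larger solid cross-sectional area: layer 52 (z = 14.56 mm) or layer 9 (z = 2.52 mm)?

layer 52 (z = 14.56 mm)

Layer 52 (z = 14.56): the sphere is not intersected at this z (|z−center|=8.060 > r=6.5); the r=11.5 cylinder at (-4, 2.5) gives a regular 32-gon of circumradius 11.5 (constant along its height) (area = (32/2)·11.500²·sin(360°/32) = 412.81 mm²); the r=5.5 sphere at (1.5, 3.5) contributes a regular 32-gon of circumradius √(5.5²−0.56²) = 5.471 (area = (32/2)·5.471²·sin(360°/32) = 93.44 mm²); the r=3 sphere at (11.5, 6.5) contributes a regular 32-gon of circumradius √(3²−1.44²) = 2.632 (area = (32/2)·2.632²·sin(360°/32) = 21.62 mm²); Combining (union): the regions partially overlap — summed areas 527.88 mm² minus the doubly-counted overlap 93.44 mm² gives 434.43 mm² — area = 434.43 mm². So its area = 434.43 mm². Layer 9 (z = 2.52): the sphere: section is a regular 32-gon, circumradius = √(r²−h²) = √(6.5²−3.98²) = 5.139 (area = (32/2)·5.139²·sin(360°/32) = 82.44 mm²); the cylinder at (-4, 2.5) does not reach this height (z outside [7.5, 15.5]); the sphere at (1.5, 3.5) is absent (|z−center|=11.480 > r=5.5); the sphere at (11.5, 6.5) is not intersected at this z (|z−center|=13.480 > r=3); Taking the union: only the r=6.5 sphere is present, so the union is just that shape — area = 82.44 mm². So its area = 82.44 mm². Layer 52 is larger (434.43 vs 82.44 mm²).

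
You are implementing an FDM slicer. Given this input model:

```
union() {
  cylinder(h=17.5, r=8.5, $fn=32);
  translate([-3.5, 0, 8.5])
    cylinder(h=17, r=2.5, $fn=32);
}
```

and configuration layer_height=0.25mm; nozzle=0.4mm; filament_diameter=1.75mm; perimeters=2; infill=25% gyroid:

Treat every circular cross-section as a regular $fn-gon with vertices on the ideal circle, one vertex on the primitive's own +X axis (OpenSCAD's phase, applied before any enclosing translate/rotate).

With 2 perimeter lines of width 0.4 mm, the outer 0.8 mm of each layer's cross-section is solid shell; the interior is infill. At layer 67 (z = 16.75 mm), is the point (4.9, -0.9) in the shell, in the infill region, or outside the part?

infill

At z = 16.75 mm: the cylinder: section is a regular 32-gon, circumradius r=8.5; the r=2.5 cylinder at (-3.5, 0) contributes a regular 32-gon of circumradius 2.5; Combining (union): the r=2.5 cylinder at (-3.5, 0) lies entirely inside the r=8.5 cylinder, so the union is just the r=8.5 cylinder — 1 connected region. Overall, the cross-section is a single solid region. The nearest boundary edge runs (8.50, 0.00)→(8.34, -1.66); distance from the point to it = 3.49 mm. The point is inside the cross-section and 3.49 mm from the nearest boundary — more than the 0.8 mm shell width (2 × 0.4), so it's in the infill interior.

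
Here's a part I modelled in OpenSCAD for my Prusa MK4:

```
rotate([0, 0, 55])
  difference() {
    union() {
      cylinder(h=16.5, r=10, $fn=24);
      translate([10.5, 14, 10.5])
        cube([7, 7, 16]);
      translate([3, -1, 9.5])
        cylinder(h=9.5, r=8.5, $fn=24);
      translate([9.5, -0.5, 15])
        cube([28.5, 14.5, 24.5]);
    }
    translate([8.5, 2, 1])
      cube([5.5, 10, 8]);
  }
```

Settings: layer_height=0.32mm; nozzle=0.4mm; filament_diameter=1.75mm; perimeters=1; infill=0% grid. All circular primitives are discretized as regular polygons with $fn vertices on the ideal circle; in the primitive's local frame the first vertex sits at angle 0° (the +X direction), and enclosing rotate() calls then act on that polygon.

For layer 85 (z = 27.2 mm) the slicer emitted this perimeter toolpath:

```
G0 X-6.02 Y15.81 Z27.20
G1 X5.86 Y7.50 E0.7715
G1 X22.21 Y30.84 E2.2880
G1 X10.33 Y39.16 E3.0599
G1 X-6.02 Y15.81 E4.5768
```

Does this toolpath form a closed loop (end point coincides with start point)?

Start point (G0): (-6.02, 15.81). End point (last G1): the path returns to the start — closed.

yes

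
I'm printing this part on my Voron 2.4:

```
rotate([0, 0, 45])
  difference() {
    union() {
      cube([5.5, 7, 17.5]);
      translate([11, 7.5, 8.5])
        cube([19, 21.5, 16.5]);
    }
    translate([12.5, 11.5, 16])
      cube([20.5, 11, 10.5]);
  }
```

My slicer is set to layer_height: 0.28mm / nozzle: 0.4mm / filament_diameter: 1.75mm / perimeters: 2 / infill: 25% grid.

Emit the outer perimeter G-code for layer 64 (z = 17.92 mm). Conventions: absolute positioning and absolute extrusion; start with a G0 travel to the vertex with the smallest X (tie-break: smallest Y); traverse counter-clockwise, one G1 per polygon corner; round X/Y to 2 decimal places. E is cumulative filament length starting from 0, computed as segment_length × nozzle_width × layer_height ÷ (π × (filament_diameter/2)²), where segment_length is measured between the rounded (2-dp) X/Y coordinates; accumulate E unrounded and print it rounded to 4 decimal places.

At z = 17.92 mm: the cube does not reach this height (z outside [0, 17.5]); the 19×21.5 cube at (11, 7.5) contributes its full rectangle; Combining (union): only the 19×21.5 cube at (11, 7.5) is present, so the union is just that shape — 1 connected region; the cube at (12.5, 11.5) is present — its section is the full 20.5×11 rectangle; Subtracting the remaining from the first: starting from the result so far, the 20.5×11 cube at (12.5, 11.5) partially overlaps it — only the 192.50 mm² overlap (of its 225.50 mm²) is removed, clipping the outline — 1 connected region; (rotated 45° about Z; rotation is an isometry so areas/perimeters/island counts are preserved). The outline is a single polygon with 8 vertices. Extrusion per mm of travel: 0.4 × 0.28 / (π × 0.875²) = 0.046564. Accumulating E over each segment gives final E = 5.4012.

G0 X-12.73 Y28.28 Z17.92
G1 X2.47 Y13.08 E1.0009
G1 X15.91 Y26.52 E1.8860
G1 X13.08 Y29.34 E2.0720
G1 X0.71 Y16.97 E2.8866
G1 X-7.07 Y24.75 E3.3989
G1 X5.30 Y37.12 E4.2135
G1 X0.71 Y41.72 E4.5161
G1 X-12.73 Y28.28 E5.4012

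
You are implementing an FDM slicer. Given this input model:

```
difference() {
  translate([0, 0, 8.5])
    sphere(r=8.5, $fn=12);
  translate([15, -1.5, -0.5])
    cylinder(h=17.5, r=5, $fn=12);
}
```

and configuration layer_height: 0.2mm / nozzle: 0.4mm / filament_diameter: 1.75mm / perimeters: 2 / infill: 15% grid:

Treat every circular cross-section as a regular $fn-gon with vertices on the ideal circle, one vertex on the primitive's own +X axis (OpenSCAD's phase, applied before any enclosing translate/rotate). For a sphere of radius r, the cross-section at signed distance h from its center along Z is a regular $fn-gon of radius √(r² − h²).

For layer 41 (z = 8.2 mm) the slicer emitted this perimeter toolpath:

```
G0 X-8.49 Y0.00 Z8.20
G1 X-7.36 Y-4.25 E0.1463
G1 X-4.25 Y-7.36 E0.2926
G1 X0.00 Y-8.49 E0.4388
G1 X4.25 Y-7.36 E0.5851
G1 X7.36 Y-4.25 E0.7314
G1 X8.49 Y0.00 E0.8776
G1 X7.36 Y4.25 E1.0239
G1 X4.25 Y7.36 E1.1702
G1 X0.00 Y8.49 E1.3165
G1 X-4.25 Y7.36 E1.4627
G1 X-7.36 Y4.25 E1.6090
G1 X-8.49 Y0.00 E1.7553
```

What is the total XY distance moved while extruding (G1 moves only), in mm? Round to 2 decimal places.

52.77 mm

Sum the Euclidean lengths of each G1 segment: total = 52.77 mm.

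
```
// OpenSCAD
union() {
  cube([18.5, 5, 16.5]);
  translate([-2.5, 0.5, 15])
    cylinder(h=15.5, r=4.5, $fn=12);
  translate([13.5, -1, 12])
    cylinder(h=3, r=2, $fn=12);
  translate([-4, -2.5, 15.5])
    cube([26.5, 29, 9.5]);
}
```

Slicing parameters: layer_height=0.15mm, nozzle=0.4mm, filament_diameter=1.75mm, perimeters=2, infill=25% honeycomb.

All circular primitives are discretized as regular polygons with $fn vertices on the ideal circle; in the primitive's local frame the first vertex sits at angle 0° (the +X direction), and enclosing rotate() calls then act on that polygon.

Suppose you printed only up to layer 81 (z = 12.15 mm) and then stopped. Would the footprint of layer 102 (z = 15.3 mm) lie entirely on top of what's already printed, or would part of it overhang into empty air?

part overhangs

Compare the two slices. At z = 12.15: the 18.5×5 cube contributes its full rectangle (area 92.50 mm²); the cylinder at (-2.5, 0.5) is not intersected at this z (z outside [15, 30.5]); the cylinder at (13.5, -1): section is a regular 12-gon, circumradius r=2 (area = (12/2)·2.000²·sin(360°/12) = 12.00 mm²); the cube at (-4, -2.5) is not intersected at this z (z outside [15.5, 25]); Merging all regions: the regions partially overlap — summed areas 104.50 mm² minus the doubly-counted overlap 2.27 mm² gives 102.23 mm² — area = 102.23 mm². At z = 15.3: the cube is present — its section is the full 18.5×5 rectangle (area 92.50 mm²); the cylinder at (-2.5, 0.5): section is a regular 12-gon, circumradius r=4.5 (area = (12/2)·4.500²·sin(360°/12) = 60.75 mm²); the cylinder at (13.5, -1) does not reach this height (z outside [12, 15]); the cube at (-4, -2.5) is not intersected at this z (z outside [15.5, 25]); Taking the union: the regions partially overlap — summed areas 153.25 mm² minus the doubly-counted overlap 5.76 mm² gives 147.49 mm² — area = 147.49 mm². Checking containment: at z = 15.3 the cross-section extends beyond the z = 12.15 cross-section by about 54.99 mm².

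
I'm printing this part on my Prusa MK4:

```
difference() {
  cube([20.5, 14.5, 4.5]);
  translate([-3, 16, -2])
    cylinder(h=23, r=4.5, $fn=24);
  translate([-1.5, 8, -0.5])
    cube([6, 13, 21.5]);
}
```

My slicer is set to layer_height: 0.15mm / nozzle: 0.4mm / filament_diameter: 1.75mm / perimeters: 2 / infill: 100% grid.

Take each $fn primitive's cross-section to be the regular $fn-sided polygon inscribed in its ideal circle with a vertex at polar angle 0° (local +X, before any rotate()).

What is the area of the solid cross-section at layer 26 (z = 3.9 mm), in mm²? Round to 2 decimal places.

268.00 mm²

At z = 3.9 mm: the cube is present — its section is the full 20.5×14.5 rectangle (area 297.25 mm²); the cylinder at (-3, 16): section is a regular 24-gon, circumradius r=4.5 (area = (24/2)·4.500²·sin(360°/24) = 62.89 mm²); the cube at (-1.5, 8) is present — its section is the full 6×13 rectangle (area 78.00 mm²); Taking the first minus the rest: starting from the 20.5×14.5 cube (297.25 mm²), the r=4.5 cylinder at (-3, 16) partially overlaps it — only the 1.30 mm² overlap (of its 62.89 mm²) is removed, clipping the outline; the 6×13 cube at (-1.5, 8) partially overlaps it — only the 27.95 mm² overlap (of its 78.00 mm²) is removed, clipping the outline — area = 268.00 mm². Overall, the cross-section is a single solid region. Net area = 268.00 mm².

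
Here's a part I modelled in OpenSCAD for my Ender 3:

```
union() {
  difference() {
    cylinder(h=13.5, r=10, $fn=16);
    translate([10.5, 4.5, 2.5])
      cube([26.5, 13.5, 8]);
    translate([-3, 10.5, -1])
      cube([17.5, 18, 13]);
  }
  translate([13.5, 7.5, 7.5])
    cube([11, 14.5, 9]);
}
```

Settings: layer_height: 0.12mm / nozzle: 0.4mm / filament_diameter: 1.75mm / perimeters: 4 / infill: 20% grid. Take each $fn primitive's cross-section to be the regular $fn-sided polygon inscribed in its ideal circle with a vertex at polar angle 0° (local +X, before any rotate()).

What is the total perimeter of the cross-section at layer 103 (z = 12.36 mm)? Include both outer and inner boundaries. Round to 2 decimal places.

At z = 12.36 mm: the r=10 cylinder gives a regular 16-gon of circumradius 10 (constant along its height) (perimeter = 2·16·10.000·sin(180°/16) = 62.43 mm); the cube at (10.5, 4.5) is absent (z outside [2.5, 10.5]); the cube at (-3, 10.5) is absent (z outside [-1, 12]); Subtracting the remaining from the first: none of the subtracted shapes is present at this height, so the r=10 cylinder is unchanged — boundary = 62.43 mm; the 11×14.5 cube at (13.5, 7.5) contributes its full rectangle (perimeter 51.00 mm); Taking the union: the 2 present regions are separate (no shared area or edge), so areas and boundary lengths simply add and each stays a separate island — boundary = 113.43 mm. Overall, the cross-section has 2 separate islands. Total boundary length (outer) = 113.43 mm.

113.43 mm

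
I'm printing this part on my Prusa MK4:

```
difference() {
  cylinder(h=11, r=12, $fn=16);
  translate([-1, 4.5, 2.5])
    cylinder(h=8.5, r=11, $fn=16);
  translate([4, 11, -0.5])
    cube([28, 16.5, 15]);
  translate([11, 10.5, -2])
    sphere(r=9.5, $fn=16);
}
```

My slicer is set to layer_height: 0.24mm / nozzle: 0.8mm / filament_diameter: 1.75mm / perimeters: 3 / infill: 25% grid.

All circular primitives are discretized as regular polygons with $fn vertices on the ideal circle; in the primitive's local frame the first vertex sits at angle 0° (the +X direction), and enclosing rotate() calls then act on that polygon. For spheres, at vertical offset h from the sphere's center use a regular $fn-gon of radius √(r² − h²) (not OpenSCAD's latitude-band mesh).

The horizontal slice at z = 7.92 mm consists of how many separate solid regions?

At z = 7.92 mm: the r=12 cylinder contributes a regular 16-gon of circumradius 12; the cylinder at (-1, 4.5): section is a regular 16-gon, circumradius r=11; the 28×16.5 cube at (4, 11) contributes its full rectangle; the sphere at (11, 10.5) is absent (|z−center|=9.920 > r=9.5); Taking the first minus the rest: starting from the r=12 cylinder, the r=11 cylinder at (-1, 4.5) partially overlaps it — only the 299.26 mm² overlap (of its 370.44 mm²) is removed, clipping the outline; the 28×16.5 cube at (4, 11) misses the remaining region (no effect) — 1 connected region. The result has 1 disconnected region.

1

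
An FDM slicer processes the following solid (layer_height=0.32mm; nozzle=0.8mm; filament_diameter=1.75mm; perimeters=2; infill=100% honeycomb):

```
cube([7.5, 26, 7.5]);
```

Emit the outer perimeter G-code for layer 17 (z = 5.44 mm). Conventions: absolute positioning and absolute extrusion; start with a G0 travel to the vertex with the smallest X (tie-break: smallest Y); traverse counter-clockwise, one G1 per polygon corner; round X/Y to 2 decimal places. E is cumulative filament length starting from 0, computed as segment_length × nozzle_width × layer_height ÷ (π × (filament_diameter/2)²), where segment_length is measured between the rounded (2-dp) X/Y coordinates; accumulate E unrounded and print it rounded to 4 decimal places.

G0 X0.00 Y0.00 Z5.44
G1 X7.50 Y0.00 E0.7982
G1 X7.50 Y26.00 E3.5655
G1 X0.00 Y26.00 E4.3637
G1 X0.00 Y0.00 E7.1310

At z = 5.44 mm: the cube (footprint 7.5×26) is included at this height. The outline is a single polygon with 4 vertices. Extrusion per mm of travel: 0.8 × 0.32 / (π × 0.875²) = 0.106432. Accumulating E over each segment gives final E = 7.1310.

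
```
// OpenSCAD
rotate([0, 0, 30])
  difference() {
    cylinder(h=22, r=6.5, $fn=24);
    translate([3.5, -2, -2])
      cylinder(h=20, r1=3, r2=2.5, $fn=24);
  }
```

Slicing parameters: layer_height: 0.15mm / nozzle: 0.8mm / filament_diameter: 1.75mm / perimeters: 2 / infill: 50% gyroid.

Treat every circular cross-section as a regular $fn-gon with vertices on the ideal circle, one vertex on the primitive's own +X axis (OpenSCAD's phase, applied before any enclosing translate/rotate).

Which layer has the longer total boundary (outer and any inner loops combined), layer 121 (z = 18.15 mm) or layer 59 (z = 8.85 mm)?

layer 59 (z = 8.85 mm)

Layer 121 (z = 18.15): the r=6.5 cylinder contributes a regular 24-gon of circumradius 6.5 (perimeter = 2·24·6.500·sin(180°/24) = 40.72 mm); the cone at (3.5, -2) is not intersected at this z (z outside [-2, 18]); Subtracting the remaining from the first: none of the subtracted shapes is present at this height, so the r=6.5 cylinder is unchanged — boundary = 40.72 mm; (rotated 30° about Z; rotation is an isometry so areas/perimeters/island counts are preserved). So its perimeter = 40.72 mm. Layer 59 (z = 8.85): the cylinder: section is a regular 24-gon, circumradius r=6.5 (perimeter = 2·24·6.500·sin(180°/24) = 40.72 mm); the cone at (3.5, -2): at t=0.542 of its height the radius interpolates to r₁+(r₂−r₁)t = 2.729, giving a regular 24-gon of that circumradius (perimeter = 2·24·2.729·sin(180°/24) = 17.10 mm); Taking the first minus the rest: starting from the r=6.5 cylinder, the cone at (3.5, -2) partially overlaps it — only the 22.53 mm² overlap (of its 23.13 mm²) is removed, clipping the outline — boundary = 51.69 mm; (whole slice rotated 30° about Z — lengths, areas and connectivity unchanged). So its perimeter = 51.69 mm. Layer 59 is larger (51.69 vs 40.72 mm).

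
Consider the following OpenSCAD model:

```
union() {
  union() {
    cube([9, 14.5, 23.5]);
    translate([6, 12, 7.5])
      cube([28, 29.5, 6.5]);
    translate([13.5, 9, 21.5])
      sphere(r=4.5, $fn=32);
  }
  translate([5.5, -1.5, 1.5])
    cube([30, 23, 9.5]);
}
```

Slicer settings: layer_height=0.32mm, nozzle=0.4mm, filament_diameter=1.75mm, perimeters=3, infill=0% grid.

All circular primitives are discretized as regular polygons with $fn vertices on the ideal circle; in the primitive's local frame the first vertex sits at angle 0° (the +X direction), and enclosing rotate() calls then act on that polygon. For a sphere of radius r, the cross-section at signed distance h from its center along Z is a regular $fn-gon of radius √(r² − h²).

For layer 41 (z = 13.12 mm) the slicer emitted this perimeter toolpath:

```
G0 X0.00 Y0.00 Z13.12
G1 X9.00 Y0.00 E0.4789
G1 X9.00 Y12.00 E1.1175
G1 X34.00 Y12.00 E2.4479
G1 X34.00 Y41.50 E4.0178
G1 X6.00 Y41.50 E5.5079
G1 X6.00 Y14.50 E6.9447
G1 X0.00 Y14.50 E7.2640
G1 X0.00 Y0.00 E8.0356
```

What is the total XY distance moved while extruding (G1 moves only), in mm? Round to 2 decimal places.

151.00 mm

Sum the Euclidean lengths of each G1 segment: total = 151.00 mm.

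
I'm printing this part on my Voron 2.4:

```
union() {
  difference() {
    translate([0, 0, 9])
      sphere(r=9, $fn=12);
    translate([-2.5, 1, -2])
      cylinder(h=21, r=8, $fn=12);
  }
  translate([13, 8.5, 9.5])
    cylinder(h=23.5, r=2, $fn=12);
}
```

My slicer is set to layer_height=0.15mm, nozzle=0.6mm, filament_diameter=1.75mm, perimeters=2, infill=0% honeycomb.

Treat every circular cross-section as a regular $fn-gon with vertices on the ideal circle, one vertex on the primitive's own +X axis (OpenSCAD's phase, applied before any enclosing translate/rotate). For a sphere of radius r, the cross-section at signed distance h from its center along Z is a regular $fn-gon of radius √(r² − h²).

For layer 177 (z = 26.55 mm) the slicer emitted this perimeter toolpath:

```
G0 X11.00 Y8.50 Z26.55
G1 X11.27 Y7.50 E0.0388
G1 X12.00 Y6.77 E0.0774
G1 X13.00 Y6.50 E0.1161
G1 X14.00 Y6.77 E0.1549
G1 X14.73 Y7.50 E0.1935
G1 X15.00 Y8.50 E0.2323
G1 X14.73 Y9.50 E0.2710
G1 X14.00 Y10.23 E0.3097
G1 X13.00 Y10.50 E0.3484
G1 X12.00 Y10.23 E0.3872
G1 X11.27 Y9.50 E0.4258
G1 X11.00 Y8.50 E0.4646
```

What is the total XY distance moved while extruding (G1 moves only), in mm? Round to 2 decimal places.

12.42 mm

Sum the Euclidean lengths of each G1 segment: total = 12.42 mm.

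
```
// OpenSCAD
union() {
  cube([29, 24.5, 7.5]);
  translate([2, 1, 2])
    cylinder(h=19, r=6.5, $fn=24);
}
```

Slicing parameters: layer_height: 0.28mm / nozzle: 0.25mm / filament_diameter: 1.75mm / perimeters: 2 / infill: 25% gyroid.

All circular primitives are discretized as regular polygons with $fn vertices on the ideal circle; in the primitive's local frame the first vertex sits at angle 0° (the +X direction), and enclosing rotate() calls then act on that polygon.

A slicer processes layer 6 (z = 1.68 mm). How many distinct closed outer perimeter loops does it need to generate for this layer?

At z = 1.68 mm: the cube is present — its section is the full 29×24.5 rectangle; the cylinder at (2, 1) is not intersected at this z (z outside [2, 21]); Combining (union): only the 29×24.5 cube is present, so the union is just that shape — 1 connected region. The result has 1 disconnected region.

1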